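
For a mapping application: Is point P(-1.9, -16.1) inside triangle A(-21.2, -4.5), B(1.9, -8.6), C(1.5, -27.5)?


Cross products: AB x AP = -188.83, BC x BP = -68.82, CA x CP = -180.58
All same sign? yes

Yes, inside


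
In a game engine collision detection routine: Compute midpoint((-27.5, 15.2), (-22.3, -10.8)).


M = (((-27.5)+(-22.3))/2, (15.2+(-10.8))/2)
= (-24.9, 2.2)

(-24.9, 2.2)


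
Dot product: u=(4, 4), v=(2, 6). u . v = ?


u . v = u_x*v_x + u_y*v_y = 4*2 + 4*6
= 8 + 24 = 32

32


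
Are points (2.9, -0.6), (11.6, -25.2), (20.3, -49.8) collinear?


Cross product: (11.6-2.9)*((-49.8)-(-0.6)) - ((-25.2)-(-0.6))*(20.3-2.9)
= 0

Yes, collinear


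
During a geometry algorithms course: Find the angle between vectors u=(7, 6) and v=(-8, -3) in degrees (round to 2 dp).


u.v = -74, |u| = sqrt(85) = 9.2195, |v| = sqrt(73) = 8.544
cos(theta) = u.v/(|u||v|) = -74/sqrt(6205) = -0.939422
theta = acos(-0.939422) = 159.95 degrees

159.95 degrees


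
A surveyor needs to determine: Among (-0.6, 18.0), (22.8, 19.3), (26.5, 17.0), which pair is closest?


d(P0,P1) = 23.4361, d(P0,P2) = 27.1184, d(P1,P2) = 4.3566
Closest: P1 and P2

Closest pair: (22.8, 19.3) and (26.5, 17.0), distance = 4.3566


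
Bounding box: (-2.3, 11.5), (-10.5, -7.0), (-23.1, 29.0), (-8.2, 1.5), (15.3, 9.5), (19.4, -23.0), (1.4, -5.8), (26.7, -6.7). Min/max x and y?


x range: [-23.1, 26.7]
y range: [-23, 29]
Bounding box: (-23.1,-23) to (26.7,29)

(-23.1,-23) to (26.7,29)


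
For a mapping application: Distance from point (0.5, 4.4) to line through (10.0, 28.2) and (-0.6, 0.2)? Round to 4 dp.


|cross product| = 13.72
|line direction| = sqrt(896.36) = 29.9393
Distance = 13.72/sqrt(896.36) = 0.4583

0.4583


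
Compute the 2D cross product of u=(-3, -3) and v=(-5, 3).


u x v = u_x*v_y - u_y*v_x = (-3)*3 - (-3)*(-5)
= (-9) - 15 = -24

-24


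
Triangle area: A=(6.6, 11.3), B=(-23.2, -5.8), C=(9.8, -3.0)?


Area = |x_A(y_B-y_C) + x_B(y_C-y_A) + x_C(y_A-y_B)|/2
= |(-18.48) + 331.76 + 167.58|/2
= 480.86/2 = 240.43

240.43


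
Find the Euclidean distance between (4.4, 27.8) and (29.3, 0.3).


dx=24.9, dy=-27.5
d^2 = 24.9^2 + (-27.5)^2 = 1376.26
d = sqrt(1376.26) = 37.098

37.098


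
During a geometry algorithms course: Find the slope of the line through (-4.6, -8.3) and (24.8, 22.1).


slope = (y2-y1)/(x2-x1) = (22.1-(-8.3))/(24.8-(-4.6)) = 30.4/29.4 = 1.034

1.034


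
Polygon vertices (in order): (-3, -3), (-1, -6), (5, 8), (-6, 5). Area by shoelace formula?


Shoelace sum: ((-3)*(-6) - (-1)*(-3)) + ((-1)*8 - 5*(-6)) + (5*5 - (-6)*8) + ((-6)*(-3) - (-3)*5)
= 143
Area = |143|/2 = 71.5

71.5


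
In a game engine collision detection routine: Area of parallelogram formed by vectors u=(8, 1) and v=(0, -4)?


|u x v| = |8*(-4) - 1*0|
= |(-32) - 0| = 32

32


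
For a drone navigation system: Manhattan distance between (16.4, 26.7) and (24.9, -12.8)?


|16.4-24.9| + |26.7-(-12.8)| = 8.5 + 39.5 = 48

48


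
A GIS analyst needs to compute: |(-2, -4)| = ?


|u| = sqrt((-2)^2 + (-4)^2) = sqrt(20) = 4.4721

4.4721


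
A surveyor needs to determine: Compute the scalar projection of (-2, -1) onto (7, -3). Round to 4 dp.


u.v = -11, |v| = sqrt(58) = 7.6158
Scalar projection = u.v / |v| = -11 / sqrt(58) = -1.4444

-1.4444


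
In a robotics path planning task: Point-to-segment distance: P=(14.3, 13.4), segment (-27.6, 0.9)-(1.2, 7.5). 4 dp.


Project P onto AB: t = 1 (clamped to [0,1])
Closest point on segment: (1.2, 7.5)
Distance: 14.3673

14.3673


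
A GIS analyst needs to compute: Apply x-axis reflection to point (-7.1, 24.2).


Reflection over x-axis: (x,y) -> (x,-y)
(-7.1, 24.2) -> (-7.1, -24.2)

(-7.1, -24.2)


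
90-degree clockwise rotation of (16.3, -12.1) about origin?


90° CW: (x,y) -> (y, -x)
(16.3,-12.1) -> (-12.1, -16.3)

(-12.1, -16.3)


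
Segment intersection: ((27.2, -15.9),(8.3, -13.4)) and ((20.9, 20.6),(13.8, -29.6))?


Cross products: d1=575.41, d2=-391.12, d3=-674.1, d4=292.43
d1*d2 < 0 and d3*d4 < 0? yes

Yes, they intersect


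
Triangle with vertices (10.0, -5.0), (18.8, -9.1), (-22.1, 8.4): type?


Side lengths squared: AB^2=94.25, BC^2=1979.06, CA^2=1209.97
Sorted: [94.25, 1209.97, 1979.06]
By sides: Scalene, By angles: Obtuse

Scalene, Obtuse


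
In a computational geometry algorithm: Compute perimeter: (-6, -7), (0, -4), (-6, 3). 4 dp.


Sides: (-6, -7)->(0, -4): sqrt(45) = 6.708204, (0, -4)->(-6, 3): sqrt(85) = 9.219544, (-6, 3)->(-6, -7): sqrt(100) = 10
Sum = 25.927748
Perimeter = 25.9277

25.9277


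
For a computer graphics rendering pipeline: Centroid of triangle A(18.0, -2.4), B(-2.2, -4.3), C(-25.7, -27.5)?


Centroid = ((x_A+x_B+x_C)/3, (y_A+y_B+y_C)/3)
= ((18+(-2.2)+(-25.7))/3, ((-2.4)+(-4.3)+(-27.5))/3)
= (-3.3, -11.4)

(-3.3, -11.4)


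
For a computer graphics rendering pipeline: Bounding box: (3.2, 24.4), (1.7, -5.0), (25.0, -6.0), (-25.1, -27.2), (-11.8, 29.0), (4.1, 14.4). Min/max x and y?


x range: [-25.1, 25]
y range: [-27.2, 29]
Bounding box: (-25.1,-27.2) to (25,29)

(-25.1,-27.2) to (25,29)


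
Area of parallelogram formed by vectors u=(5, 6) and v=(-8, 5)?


|u x v| = |5*5 - 6*(-8)|
= |25 - (-48)| = 73

73


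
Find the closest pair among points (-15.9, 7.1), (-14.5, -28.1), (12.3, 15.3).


d(P0,P1) = 35.2278, d(P0,P2) = 29.368, d(P1,P2) = 51.0078
Closest: P0 and P2

Closest pair: (-15.9, 7.1) and (12.3, 15.3), distance = 29.368


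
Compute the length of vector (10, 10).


|u| = sqrt(10^2 + 10^2) = sqrt(200) = 14.1421

14.1421


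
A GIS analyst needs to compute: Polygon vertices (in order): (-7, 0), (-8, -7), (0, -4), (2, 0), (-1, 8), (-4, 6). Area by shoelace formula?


Shoelace sum: ((-7)*(-7) - (-8)*0) + ((-8)*(-4) - 0*(-7)) + (0*0 - 2*(-4)) + (2*8 - (-1)*0) + ((-1)*6 - (-4)*8) + ((-4)*0 - (-7)*6)
= 173
Area = |173|/2 = 86.5

86.5


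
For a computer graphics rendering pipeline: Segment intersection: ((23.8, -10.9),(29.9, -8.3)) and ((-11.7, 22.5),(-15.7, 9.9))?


Cross products: d1=580.9, d2=647.36, d3=296.04, d4=229.58
d1*d2 < 0 and d3*d4 < 0? no

No, they don't intersect


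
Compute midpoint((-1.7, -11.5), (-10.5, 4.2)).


M = (((-1.7)+(-10.5))/2, ((-11.5)+4.2)/2)
= (-6.1, -3.65)

(-6.1, -3.65)


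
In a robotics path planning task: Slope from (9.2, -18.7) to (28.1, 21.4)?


slope = (y2-y1)/(x2-x1) = (21.4-(-18.7))/(28.1-9.2) = 40.1/18.9 = 2.1217

2.1217


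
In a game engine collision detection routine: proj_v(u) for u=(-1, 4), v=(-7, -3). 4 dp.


u.v = -5, |v| = sqrt(58) = 7.6158
Scalar projection = u.v / |v| = -5 / sqrt(58) = -0.6565

-0.6565


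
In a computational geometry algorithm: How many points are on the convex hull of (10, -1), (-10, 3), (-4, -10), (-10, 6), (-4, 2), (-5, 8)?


Convex hull vertices (CCW): (-10, 3), (-4, -10), (10, -1), (-5, 8), (-10, 6)
Count = 5

5


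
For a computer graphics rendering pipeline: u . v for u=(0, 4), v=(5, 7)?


u . v = u_x*v_x + u_y*v_y = 0*5 + 4*7
= 0 + 28 = 28

28


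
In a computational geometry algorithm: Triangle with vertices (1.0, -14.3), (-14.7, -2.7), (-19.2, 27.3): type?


Side lengths squared: AB^2=381.05, BC^2=920.25, CA^2=2138.6
Sorted: [381.05, 920.25, 2138.6]
By sides: Scalene, By angles: Obtuse

Scalene, Obtuse


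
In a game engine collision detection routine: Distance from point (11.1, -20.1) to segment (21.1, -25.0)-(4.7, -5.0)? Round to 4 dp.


Project P onto AB: t = 0.3917 (clamped to [0,1])
Closest point on segment: (14.6769, -17.1669)
Distance: 4.6257

4.6257


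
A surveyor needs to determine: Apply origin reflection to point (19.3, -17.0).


Reflection over origin: (x,y) -> (-x,-y)
(19.3, -17) -> (-19.3, 17)

(-19.3, 17)


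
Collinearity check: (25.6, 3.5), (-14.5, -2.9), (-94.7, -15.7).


Cross product: ((-14.5)-25.6)*((-15.7)-3.5) - ((-2.9)-3.5)*((-94.7)-25.6)
= 0

Yes, collinear


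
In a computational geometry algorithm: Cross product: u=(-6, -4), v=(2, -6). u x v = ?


u x v = u_x*v_y - u_y*v_x = (-6)*(-6) - (-4)*2
= 36 - (-8) = 44

44


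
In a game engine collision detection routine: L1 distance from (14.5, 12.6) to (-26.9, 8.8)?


|14.5-(-26.9)| + |12.6-8.8| = 41.4 + 3.8 = 45.2

45.2


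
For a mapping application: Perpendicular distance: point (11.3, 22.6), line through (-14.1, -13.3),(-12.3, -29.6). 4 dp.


|cross product| = 478.64
|line direction| = sqrt(268.93) = 16.3991
Distance = 478.64/sqrt(268.93) = 29.187

29.187


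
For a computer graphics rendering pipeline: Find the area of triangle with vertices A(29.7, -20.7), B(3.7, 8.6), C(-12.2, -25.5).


Area = |x_A(y_B-y_C) + x_B(y_C-y_A) + x_C(y_A-y_B)|/2
= |1012.77 + (-17.76) + 357.46|/2
= 1352.47/2 = 676.235

676.235


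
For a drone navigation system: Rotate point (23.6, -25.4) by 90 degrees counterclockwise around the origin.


90° CCW: (x,y) -> (-y, x)
(23.6,-25.4) -> (25.4, 23.6)

(25.4, 23.6)


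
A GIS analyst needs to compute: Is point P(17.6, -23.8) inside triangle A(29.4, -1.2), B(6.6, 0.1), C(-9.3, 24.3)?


Cross products: AB x AP = 530.62, BC x BP = 113.81, CA x CP = -1175.52
All same sign? no

No, outside


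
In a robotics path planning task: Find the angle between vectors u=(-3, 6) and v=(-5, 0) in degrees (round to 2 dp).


u.v = 15, |u| = sqrt(45) = 6.7082, |v| = sqrt(25) = 5
cos(theta) = u.v/(|u||v|) = 15/sqrt(1125) = 0.447214
theta = acos(0.447214) = 63.43 degrees

63.43 degrees


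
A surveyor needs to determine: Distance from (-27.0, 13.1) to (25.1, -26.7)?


dx=52.1, dy=-39.8
d^2 = 52.1^2 + (-39.8)^2 = 4298.45
d = sqrt(4298.45) = 65.5626

65.5626


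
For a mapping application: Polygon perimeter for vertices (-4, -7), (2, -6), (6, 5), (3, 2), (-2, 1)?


Sides: (-4, -7)->(2, -6): sqrt(37) = 6.082763, (2, -6)->(6, 5): sqrt(137) = 11.7047, (6, 5)->(3, 2): sqrt(18) = 4.242641, (3, 2)->(-2, 1): sqrt(26) = 5.09902, (-2, 1)->(-4, -7): sqrt(68) = 8.246211
Sum = 35.375335
Perimeter = 35.3753

35.3753


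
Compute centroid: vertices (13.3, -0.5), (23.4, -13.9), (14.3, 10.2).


Centroid = ((x_A+x_B+x_C)/3, (y_A+y_B+y_C)/3)
= ((13.3+23.4+14.3)/3, ((-0.5)+(-13.9)+10.2)/3)
= (17, -1.4)

(17, -1.4)


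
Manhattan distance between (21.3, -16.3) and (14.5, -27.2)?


|21.3-14.5| + |(-16.3)-(-27.2)| = 6.8 + 10.9 = 17.7

17.7


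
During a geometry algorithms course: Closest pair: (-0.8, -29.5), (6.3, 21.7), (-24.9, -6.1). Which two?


d(P0,P1) = 51.6899, d(P0,P2) = 33.5912, d(P1,P2) = 41.7885
Closest: P0 and P2

Closest pair: (-0.8, -29.5) and (-24.9, -6.1), distance = 33.5912


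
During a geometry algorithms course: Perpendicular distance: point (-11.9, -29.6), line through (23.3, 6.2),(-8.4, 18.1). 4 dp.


|cross product| = 1553.74
|line direction| = sqrt(1146.5) = 33.86
Distance = 1553.74/sqrt(1146.5) = 45.8872

45.8872


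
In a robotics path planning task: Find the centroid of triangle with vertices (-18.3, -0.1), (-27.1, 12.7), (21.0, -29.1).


Centroid = ((x_A+x_B+x_C)/3, (y_A+y_B+y_C)/3)
= (((-18.3)+(-27.1)+21)/3, ((-0.1)+12.7+(-29.1))/3)
= (-8.1333, -5.5)

(-8.1333, -5.5)


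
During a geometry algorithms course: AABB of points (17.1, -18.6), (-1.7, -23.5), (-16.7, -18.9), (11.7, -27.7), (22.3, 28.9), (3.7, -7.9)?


x range: [-16.7, 22.3]
y range: [-27.7, 28.9]
Bounding box: (-16.7,-27.7) to (22.3,28.9)

(-16.7,-27.7) to (22.3,28.9)


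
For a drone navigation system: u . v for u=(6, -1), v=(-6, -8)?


u . v = u_x*v_x + u_y*v_y = 6*(-6) + (-1)*(-8)
= (-36) + 8 = -28

-28


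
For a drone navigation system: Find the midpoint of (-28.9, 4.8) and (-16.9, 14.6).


M = (((-28.9)+(-16.9))/2, (4.8+14.6)/2)
= (-22.9, 9.7)

(-22.9, 9.7)


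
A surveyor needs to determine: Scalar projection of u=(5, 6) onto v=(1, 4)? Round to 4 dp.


u.v = 29, |v| = sqrt(17) = 4.1231
Scalar projection = u.v / |v| = 29 / sqrt(17) = 7.0335

7.0335


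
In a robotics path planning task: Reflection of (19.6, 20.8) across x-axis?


Reflection over x-axis: (x,y) -> (x,-y)
(19.6, 20.8) -> (19.6, -20.8)

(19.6, -20.8)


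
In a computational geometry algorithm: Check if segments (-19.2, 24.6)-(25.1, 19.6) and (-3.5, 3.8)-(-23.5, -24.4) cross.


Cross products: d1=-858.74, d2=490.52, d3=-842.94, d4=-2192.2
d1*d2 < 0 and d3*d4 < 0? no

No, they don't intersect


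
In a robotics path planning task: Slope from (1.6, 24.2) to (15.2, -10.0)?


slope = (y2-y1)/(x2-x1) = ((-10)-24.2)/(15.2-1.6) = (-34.2)/13.6 = -2.5147

-2.5147


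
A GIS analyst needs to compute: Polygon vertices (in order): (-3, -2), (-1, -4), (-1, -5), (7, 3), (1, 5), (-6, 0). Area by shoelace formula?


Shoelace sum: ((-3)*(-4) - (-1)*(-2)) + ((-1)*(-5) - (-1)*(-4)) + ((-1)*3 - 7*(-5)) + (7*5 - 1*3) + (1*0 - (-6)*5) + ((-6)*(-2) - (-3)*0)
= 117
Area = |117|/2 = 58.5

58.5


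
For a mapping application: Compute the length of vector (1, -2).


|u| = sqrt(1^2 + (-2)^2) = sqrt(5) = 2.2361

2.2361


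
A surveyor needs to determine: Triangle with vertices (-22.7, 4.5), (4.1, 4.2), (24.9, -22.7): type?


Side lengths squared: AB^2=718.33, BC^2=1156.25, CA^2=3005.6
Sorted: [718.33, 1156.25, 3005.6]
By sides: Scalene, By angles: Obtuse

Scalene, Obtuse


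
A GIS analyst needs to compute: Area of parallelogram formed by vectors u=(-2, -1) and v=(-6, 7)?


|u x v| = |(-2)*7 - (-1)*(-6)|
= |(-14) - 6| = 20

20


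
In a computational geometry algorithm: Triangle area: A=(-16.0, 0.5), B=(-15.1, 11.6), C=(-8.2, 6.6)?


Area = |x_A(y_B-y_C) + x_B(y_C-y_A) + x_C(y_A-y_B)|/2
= |(-80) + (-92.11) + 91.02|/2
= 81.09/2 = 40.545

40.545


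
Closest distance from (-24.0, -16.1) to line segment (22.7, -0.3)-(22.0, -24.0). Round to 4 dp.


Project P onto AB: t = 0.7242 (clamped to [0,1])
Closest point on segment: (22.193, -17.4644)
Distance: 46.2132

46.2132


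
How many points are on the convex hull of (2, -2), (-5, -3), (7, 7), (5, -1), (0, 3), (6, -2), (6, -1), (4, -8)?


Convex hull vertices (CCW): (-5, -3), (4, -8), (6, -2), (7, 7), (0, 3)
Count = 5

5


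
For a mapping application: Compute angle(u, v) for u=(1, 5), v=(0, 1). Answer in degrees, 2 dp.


u.v = 5, |u| = sqrt(26) = 5.099, |v| = sqrt(1) = 1
cos(theta) = u.v/(|u||v|) = 5/sqrt(26) = 0.980581
theta = acos(0.980581) = 11.31 degrees

11.31 degrees


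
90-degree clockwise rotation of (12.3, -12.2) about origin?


90° CW: (x,y) -> (y, -x)
(12.3,-12.2) -> (-12.2, -12.3)

(-12.2, -12.3)


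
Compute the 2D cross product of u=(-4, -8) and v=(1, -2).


u x v = u_x*v_y - u_y*v_x = (-4)*(-2) - (-8)*1
= 8 - (-8) = 16

16


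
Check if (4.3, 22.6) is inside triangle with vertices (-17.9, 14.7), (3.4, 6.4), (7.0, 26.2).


Cross products: AB x AP = 352.53, BC x BP = 40.5, CA x CP = 58.59
All same sign? yes

Yes, inside


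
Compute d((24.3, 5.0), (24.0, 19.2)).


dx=-0.3, dy=14.2
d^2 = (-0.3)^2 + 14.2^2 = 201.73
d = sqrt(201.73) = 14.2032

14.2032


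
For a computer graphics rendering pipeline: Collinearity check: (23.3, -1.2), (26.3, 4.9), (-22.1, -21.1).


Cross product: (26.3-23.3)*((-21.1)-(-1.2)) - (4.9-(-1.2))*((-22.1)-23.3)
= 217.24

No, not collinear


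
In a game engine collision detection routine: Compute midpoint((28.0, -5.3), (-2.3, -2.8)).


M = ((28+(-2.3))/2, ((-5.3)+(-2.8))/2)
= (12.85, -4.05)

(12.85, -4.05)


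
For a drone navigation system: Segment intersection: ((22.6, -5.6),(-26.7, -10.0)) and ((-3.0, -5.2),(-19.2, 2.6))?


Cross products: d1=-193.2, d2=262.62, d3=-132.36, d4=-588.18
d1*d2 < 0 and d3*d4 < 0? no

No, they don't intersect


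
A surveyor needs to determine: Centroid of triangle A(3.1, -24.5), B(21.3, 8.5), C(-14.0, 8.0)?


Centroid = ((x_A+x_B+x_C)/3, (y_A+y_B+y_C)/3)
= ((3.1+21.3+(-14))/3, ((-24.5)+8.5+8)/3)
= (3.4667, -2.6667)

(3.4667, -2.6667)


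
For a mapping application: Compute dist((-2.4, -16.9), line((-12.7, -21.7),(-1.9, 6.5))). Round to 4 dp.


|cross product| = 238.62
|line direction| = sqrt(911.88) = 30.1974
Distance = 238.62/sqrt(911.88) = 7.902

7.902


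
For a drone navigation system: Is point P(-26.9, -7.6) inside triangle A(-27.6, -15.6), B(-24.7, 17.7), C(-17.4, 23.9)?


Cross products: AB x AP = -0.11, BC x BP = -171.05, CA x CP = -53.95
All same sign? yes

Yes, inside


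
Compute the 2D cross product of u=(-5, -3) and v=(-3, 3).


u x v = u_x*v_y - u_y*v_x = (-5)*3 - (-3)*(-3)
= (-15) - 9 = -24

-24


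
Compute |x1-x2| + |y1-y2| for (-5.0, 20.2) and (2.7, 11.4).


|(-5)-2.7| + |20.2-11.4| = 7.7 + 8.8 = 16.5

16.5


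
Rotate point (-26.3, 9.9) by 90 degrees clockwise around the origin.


90° CW: (x,y) -> (y, -x)
(-26.3,9.9) -> (9.9, 26.3)

(9.9, 26.3)


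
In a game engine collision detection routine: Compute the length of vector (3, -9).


|u| = sqrt(3^2 + (-9)^2) = sqrt(90) = 9.4868

9.4868


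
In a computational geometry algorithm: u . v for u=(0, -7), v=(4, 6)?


u . v = u_x*v_x + u_y*v_y = 0*4 + (-7)*6
= 0 + (-42) = -42

-42


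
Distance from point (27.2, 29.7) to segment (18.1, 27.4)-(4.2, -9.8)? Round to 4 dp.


Project P onto AB: t = 0 (clamped to [0,1])
Closest point on segment: (18.1, 27.4)
Distance: 9.3862

9.3862


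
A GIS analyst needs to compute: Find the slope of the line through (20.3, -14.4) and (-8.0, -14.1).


slope = (y2-y1)/(x2-x1) = ((-14.1)-(-14.4))/((-8)-20.3) = 0.3/(-28.3) = -0.0106

-0.0106


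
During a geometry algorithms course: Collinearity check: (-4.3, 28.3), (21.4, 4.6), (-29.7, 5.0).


Cross product: (21.4-(-4.3))*(5-28.3) - (4.6-28.3)*((-29.7)-(-4.3))
= -1200.79

No, not collinear


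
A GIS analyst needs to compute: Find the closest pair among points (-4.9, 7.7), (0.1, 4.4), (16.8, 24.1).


d(P0,P1) = 5.9908, d(P0,P2) = 27.2002, d(P1,P2) = 25.826
Closest: P0 and P1

Closest pair: (-4.9, 7.7) and (0.1, 4.4), distance = 5.9908


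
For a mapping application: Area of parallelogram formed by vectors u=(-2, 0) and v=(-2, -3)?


|u x v| = |(-2)*(-3) - 0*(-2)|
= |6 - 0| = 6

6


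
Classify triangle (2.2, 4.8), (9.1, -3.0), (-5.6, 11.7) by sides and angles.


Side lengths squared: AB^2=108.45, BC^2=432.18, CA^2=108.45
Sorted: [108.45, 108.45, 432.18]
By sides: Isosceles, By angles: Obtuse

Isosceles, Obtuse


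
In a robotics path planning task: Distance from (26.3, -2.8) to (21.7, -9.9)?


dx=-4.6, dy=-7.1
d^2 = (-4.6)^2 + (-7.1)^2 = 71.57
d = sqrt(71.57) = 8.4599

8.4599


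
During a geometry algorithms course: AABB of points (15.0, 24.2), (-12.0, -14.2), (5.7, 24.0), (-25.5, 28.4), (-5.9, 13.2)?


x range: [-25.5, 15]
y range: [-14.2, 28.4]
Bounding box: (-25.5,-14.2) to (15,28.4)

(-25.5,-14.2) to (15,28.4)


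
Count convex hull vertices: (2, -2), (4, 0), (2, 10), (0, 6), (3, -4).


Convex hull vertices (CCW): (0, 6), (2, -2), (3, -4), (4, 0), (2, 10)
Count = 5

5


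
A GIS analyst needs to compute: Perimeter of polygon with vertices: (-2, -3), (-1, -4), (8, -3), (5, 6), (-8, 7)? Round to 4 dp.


Sides: (-2, -3)->(-1, -4): sqrt(2) = 1.414214, (-1, -4)->(8, -3): sqrt(82) = 9.055385, (8, -3)->(5, 6): sqrt(90) = 9.486833, (5, 6)->(-8, 7): sqrt(170) = 13.038405, (-8, 7)->(-2, -3): sqrt(136) = 11.661904
Sum = 44.656741
Perimeter = 44.6567

44.6567


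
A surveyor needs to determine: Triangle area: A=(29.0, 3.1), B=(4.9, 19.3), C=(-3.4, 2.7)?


Area = |x_A(y_B-y_C) + x_B(y_C-y_A) + x_C(y_A-y_B)|/2
= |481.4 + (-1.96) + 55.08|/2
= 534.52/2 = 267.26

267.26


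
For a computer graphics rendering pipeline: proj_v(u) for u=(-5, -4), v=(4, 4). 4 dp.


u.v = -36, |v| = sqrt(32) = 5.6569
Scalar projection = u.v / |v| = -36 / sqrt(32) = -6.364

-6.364


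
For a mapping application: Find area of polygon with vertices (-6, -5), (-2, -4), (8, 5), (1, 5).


Shoelace sum: ((-6)*(-4) - (-2)*(-5)) + ((-2)*5 - 8*(-4)) + (8*5 - 1*5) + (1*(-5) - (-6)*5)
= 96
Area = |96|/2 = 48

48


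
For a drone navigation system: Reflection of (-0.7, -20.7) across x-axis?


Reflection over x-axis: (x,y) -> (x,-y)
(-0.7, -20.7) -> (-0.7, 20.7)

(-0.7, 20.7)


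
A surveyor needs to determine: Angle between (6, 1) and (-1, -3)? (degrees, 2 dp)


u.v = -9, |u| = sqrt(37) = 6.0828, |v| = sqrt(10) = 3.1623
cos(theta) = u.v/(|u||v|) = -9/sqrt(370) = -0.467888
theta = acos(-0.467888) = 117.9 degrees

117.9 degrees


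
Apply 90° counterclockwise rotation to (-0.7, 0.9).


90° CCW: (x,y) -> (-y, x)
(-0.7,0.9) -> (-0.9, -0.7)

(-0.9, -0.7)


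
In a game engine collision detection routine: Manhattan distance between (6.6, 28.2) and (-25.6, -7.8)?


|6.6-(-25.6)| + |28.2-(-7.8)| = 32.2 + 36 = 68.2

68.2


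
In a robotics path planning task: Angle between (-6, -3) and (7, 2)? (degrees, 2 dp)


u.v = -48, |u| = sqrt(45) = 6.7082, |v| = sqrt(53) = 7.2801
cos(theta) = u.v/(|u||v|) = -48/sqrt(2385) = -0.982872
theta = acos(-0.982872) = 169.38 degrees

169.38 degrees


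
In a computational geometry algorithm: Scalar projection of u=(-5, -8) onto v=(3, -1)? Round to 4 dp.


u.v = -7, |v| = sqrt(10) = 3.1623
Scalar projection = u.v / |v| = -7 / sqrt(10) = -2.2136

-2.2136


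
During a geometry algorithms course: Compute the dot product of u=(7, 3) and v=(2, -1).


u . v = u_x*v_x + u_y*v_y = 7*2 + 3*(-1)
= 14 + (-3) = 11

11


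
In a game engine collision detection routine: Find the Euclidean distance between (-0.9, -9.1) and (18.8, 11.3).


dx=19.7, dy=20.4
d^2 = 19.7^2 + 20.4^2 = 804.25
d = sqrt(804.25) = 28.3593

28.3593


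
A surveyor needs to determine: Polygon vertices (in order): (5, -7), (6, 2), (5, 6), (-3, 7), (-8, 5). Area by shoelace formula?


Shoelace sum: (5*2 - 6*(-7)) + (6*6 - 5*2) + (5*7 - (-3)*6) + ((-3)*5 - (-8)*7) + ((-8)*(-7) - 5*5)
= 203
Area = |203|/2 = 101.5

101.5


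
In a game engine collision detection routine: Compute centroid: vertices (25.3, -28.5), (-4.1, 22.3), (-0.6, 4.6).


Centroid = ((x_A+x_B+x_C)/3, (y_A+y_B+y_C)/3)
= ((25.3+(-4.1)+(-0.6))/3, ((-28.5)+22.3+4.6)/3)
= (6.8667, -0.5333)

(6.8667, -0.5333)


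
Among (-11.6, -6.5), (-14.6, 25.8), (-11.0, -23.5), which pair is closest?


d(P0,P1) = 32.439, d(P0,P2) = 17.0106, d(P1,P2) = 49.4313
Closest: P0 and P2

Closest pair: (-11.6, -6.5) and (-11.0, -23.5), distance = 17.0106


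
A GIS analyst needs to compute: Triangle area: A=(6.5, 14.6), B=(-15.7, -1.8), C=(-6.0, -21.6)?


Area = |x_A(y_B-y_C) + x_B(y_C-y_A) + x_C(y_A-y_B)|/2
= |128.7 + 568.34 + (-98.4)|/2
= 598.64/2 = 299.32

299.32


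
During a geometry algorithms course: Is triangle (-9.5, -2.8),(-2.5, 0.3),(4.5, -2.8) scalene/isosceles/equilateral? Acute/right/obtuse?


Side lengths squared: AB^2=58.61, BC^2=58.61, CA^2=196
Sorted: [58.61, 58.61, 196]
By sides: Isosceles, By angles: Obtuse

Isosceles, Obtuse


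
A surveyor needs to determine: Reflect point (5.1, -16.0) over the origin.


Reflection over origin: (x,y) -> (-x,-y)
(5.1, -16) -> (-5.1, 16)

(-5.1, 16)


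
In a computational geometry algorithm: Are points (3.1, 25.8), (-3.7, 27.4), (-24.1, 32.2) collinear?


Cross product: ((-3.7)-3.1)*(32.2-25.8) - (27.4-25.8)*((-24.1)-3.1)
= 0

Yes, collinear


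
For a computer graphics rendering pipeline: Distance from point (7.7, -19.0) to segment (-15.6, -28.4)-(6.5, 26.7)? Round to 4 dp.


Project P onto AB: t = 0.2931 (clamped to [0,1])
Closest point on segment: (-9.1234, -12.2523)
Distance: 18.1261

18.1261


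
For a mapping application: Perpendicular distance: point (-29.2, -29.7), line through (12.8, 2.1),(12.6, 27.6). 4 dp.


|cross product| = 1077.36
|line direction| = sqrt(650.29) = 25.5008
Distance = 1077.36/sqrt(650.29) = 42.2481

42.2481


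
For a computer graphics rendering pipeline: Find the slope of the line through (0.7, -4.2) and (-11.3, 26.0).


slope = (y2-y1)/(x2-x1) = (26-(-4.2))/((-11.3)-0.7) = 30.2/(-12) = -2.5167

-2.5167


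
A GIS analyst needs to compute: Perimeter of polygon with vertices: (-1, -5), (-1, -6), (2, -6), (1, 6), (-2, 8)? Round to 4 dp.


Sides: (-1, -5)->(-1, -6): sqrt(1) = 1, (-1, -6)->(2, -6): sqrt(9) = 3, (2, -6)->(1, 6): sqrt(145) = 12.041595, (1, 6)->(-2, 8): sqrt(13) = 3.605551, (-2, 8)->(-1, -5): sqrt(170) = 13.038405
Sum = 32.685551
Perimeter = 32.6856

32.6856


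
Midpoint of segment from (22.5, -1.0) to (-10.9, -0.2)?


M = ((22.5+(-10.9))/2, ((-1)+(-0.2))/2)
= (5.8, -0.6)

(5.8, -0.6)


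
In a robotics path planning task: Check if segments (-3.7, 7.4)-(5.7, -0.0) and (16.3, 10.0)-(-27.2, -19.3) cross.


Cross products: d1=-472.9, d2=124.42, d3=172.44, d4=-424.88
d1*d2 < 0 and d3*d4 < 0? yes

Yes, they intersect


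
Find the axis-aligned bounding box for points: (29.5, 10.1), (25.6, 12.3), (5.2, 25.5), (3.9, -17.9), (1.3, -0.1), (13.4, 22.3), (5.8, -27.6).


x range: [1.3, 29.5]
y range: [-27.6, 25.5]
Bounding box: (1.3,-27.6) to (29.5,25.5)

(1.3,-27.6) to (29.5,25.5)


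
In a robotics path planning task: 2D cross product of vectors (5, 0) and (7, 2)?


u x v = u_x*v_y - u_y*v_x = 5*2 - 0*7
= 10 - 0 = 10

10


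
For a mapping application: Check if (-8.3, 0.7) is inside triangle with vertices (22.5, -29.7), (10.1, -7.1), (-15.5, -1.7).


Cross products: AB x AP = 319.12, BC x BP = -100.32, CA x CP = 292.8
All same sign? no

No, outside


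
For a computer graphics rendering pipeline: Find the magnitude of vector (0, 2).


|u| = sqrt(0^2 + 2^2) = sqrt(4) = 2

2


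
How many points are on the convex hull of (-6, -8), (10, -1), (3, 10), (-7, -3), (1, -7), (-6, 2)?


Convex hull vertices (CCW): (-7, -3), (-6, -8), (1, -7), (10, -1), (3, 10), (-6, 2)
Count = 6

6


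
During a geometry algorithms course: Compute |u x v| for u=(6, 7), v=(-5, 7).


|u x v| = |6*7 - 7*(-5)|
= |42 - (-35)| = 77

77


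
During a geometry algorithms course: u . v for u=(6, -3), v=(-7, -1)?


u . v = u_x*v_x + u_y*v_y = 6*(-7) + (-3)*(-1)
= (-42) + 3 = -39

-39


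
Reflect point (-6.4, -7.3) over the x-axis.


Reflection over x-axis: (x,y) -> (x,-y)
(-6.4, -7.3) -> (-6.4, 7.3)

(-6.4, 7.3)


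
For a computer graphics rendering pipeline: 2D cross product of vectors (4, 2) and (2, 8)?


u x v = u_x*v_y - u_y*v_x = 4*8 - 2*2
= 32 - 4 = 28

28


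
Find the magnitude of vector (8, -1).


|u| = sqrt(8^2 + (-1)^2) = sqrt(65) = 8.0623

8.0623


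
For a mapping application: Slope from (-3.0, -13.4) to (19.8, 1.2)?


slope = (y2-y1)/(x2-x1) = (1.2-(-13.4))/(19.8-(-3)) = 14.6/22.8 = 0.6404

0.6404


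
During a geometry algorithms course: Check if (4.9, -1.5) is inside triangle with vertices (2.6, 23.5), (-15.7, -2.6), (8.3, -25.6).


Cross products: AB x AP = 517.53, BC x BP = 500.2, CA x CP = 29.57
All same sign? yes

Yes, inside


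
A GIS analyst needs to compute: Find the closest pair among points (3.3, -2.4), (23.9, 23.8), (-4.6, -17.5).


d(P0,P1) = 33.3287, d(P0,P2) = 17.0417, d(P1,P2) = 50.1791
Closest: P0 and P2

Closest pair: (3.3, -2.4) and (-4.6, -17.5), distance = 17.0417


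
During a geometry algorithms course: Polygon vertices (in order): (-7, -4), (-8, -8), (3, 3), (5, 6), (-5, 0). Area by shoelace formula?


Shoelace sum: ((-7)*(-8) - (-8)*(-4)) + ((-8)*3 - 3*(-8)) + (3*6 - 5*3) + (5*0 - (-5)*6) + ((-5)*(-4) - (-7)*0)
= 77
Area = |77|/2 = 38.5

38.5


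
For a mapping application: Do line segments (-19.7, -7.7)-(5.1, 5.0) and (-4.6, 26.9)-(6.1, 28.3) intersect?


Cross products: d1=-349.08, d2=-247.91, d3=666.31, d4=565.14
d1*d2 < 0 and d3*d4 < 0? no

No, they don't intersect


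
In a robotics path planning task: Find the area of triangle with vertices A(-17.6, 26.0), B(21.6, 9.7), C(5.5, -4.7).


Area = |x_A(y_B-y_C) + x_B(y_C-y_A) + x_C(y_A-y_B)|/2
= |(-253.44) + (-663.12) + 89.65|/2
= 826.91/2 = 413.455

413.455


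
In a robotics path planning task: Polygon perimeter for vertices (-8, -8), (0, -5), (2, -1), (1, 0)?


Sides: (-8, -8)->(0, -5): sqrt(73) = 8.544004, (0, -5)->(2, -1): sqrt(20) = 4.472136, (2, -1)->(1, 0): sqrt(2) = 1.414214, (1, 0)->(-8, -8): sqrt(145) = 12.041595
Sum = 26.471949
Perimeter = 26.4719

26.4719


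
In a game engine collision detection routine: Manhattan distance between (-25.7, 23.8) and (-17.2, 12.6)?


|(-25.7)-(-17.2)| + |23.8-12.6| = 8.5 + 11.2 = 19.7

19.7


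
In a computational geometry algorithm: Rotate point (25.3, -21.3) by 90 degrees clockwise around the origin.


90° CW: (x,y) -> (y, -x)
(25.3,-21.3) -> (-21.3, -25.3)

(-21.3, -25.3)


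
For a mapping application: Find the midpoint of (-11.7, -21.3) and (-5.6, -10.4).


M = (((-11.7)+(-5.6))/2, ((-21.3)+(-10.4))/2)
= (-8.65, -15.85)

(-8.65, -15.85)


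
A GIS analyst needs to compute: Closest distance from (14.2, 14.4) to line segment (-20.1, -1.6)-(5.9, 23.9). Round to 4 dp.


Project P onto AB: t = 0.9801 (clamped to [0,1])
Closest point on segment: (5.3815, 23.3914)
Distance: 12.5941

12.5941


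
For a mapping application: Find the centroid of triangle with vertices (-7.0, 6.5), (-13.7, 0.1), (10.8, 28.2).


Centroid = ((x_A+x_B+x_C)/3, (y_A+y_B+y_C)/3)
= (((-7)+(-13.7)+10.8)/3, (6.5+0.1+28.2)/3)
= (-3.3, 11.6)

(-3.3, 11.6)


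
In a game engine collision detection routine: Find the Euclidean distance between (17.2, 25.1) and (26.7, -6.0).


dx=9.5, dy=-31.1
d^2 = 9.5^2 + (-31.1)^2 = 1057.46
d = sqrt(1057.46) = 32.5186

32.5186


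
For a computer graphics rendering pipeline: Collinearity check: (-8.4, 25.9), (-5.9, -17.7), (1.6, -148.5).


Cross product: ((-5.9)-(-8.4))*((-148.5)-25.9) - ((-17.7)-25.9)*(1.6-(-8.4))
= 0

Yes, collinear


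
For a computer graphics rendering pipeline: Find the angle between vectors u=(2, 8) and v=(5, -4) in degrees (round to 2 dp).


u.v = -22, |u| = sqrt(68) = 8.2462, |v| = sqrt(41) = 6.4031
cos(theta) = u.v/(|u||v|) = -22/sqrt(2788) = -0.416655
theta = acos(-0.416655) = 114.62 degrees

114.62 degrees


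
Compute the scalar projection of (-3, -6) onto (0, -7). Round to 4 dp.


u.v = 42, |v| = sqrt(49) = 7
Scalar projection = u.v / |v| = 42 / sqrt(49) = 6

6


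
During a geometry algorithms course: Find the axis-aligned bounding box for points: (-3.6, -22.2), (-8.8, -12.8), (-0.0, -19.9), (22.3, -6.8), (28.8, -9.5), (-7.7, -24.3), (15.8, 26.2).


x range: [-8.8, 28.8]
y range: [-24.3, 26.2]
Bounding box: (-8.8,-24.3) to (28.8,26.2)

(-8.8,-24.3) to (28.8,26.2)


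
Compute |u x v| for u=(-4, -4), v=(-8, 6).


|u x v| = |(-4)*6 - (-4)*(-8)|
= |(-24) - 32| = 56

56


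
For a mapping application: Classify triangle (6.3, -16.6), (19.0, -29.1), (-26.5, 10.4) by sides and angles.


Side lengths squared: AB^2=317.54, BC^2=3630.5, CA^2=1804.84
Sorted: [317.54, 1804.84, 3630.5]
By sides: Scalene, By angles: Obtuse

Scalene, Obtuse


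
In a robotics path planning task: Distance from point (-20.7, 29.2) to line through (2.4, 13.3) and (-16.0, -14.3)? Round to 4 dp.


|cross product| = 930.12
|line direction| = sqrt(1100.32) = 33.1711
Distance = 930.12/sqrt(1100.32) = 28.0401

28.0401


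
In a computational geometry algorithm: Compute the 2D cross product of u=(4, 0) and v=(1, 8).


u x v = u_x*v_y - u_y*v_x = 4*8 - 0*1
= 32 - 0 = 32

32


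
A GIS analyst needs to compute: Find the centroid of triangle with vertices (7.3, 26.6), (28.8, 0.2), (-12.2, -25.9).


Centroid = ((x_A+x_B+x_C)/3, (y_A+y_B+y_C)/3)
= ((7.3+28.8+(-12.2))/3, (26.6+0.2+(-25.9))/3)
= (7.9667, 0.3)

(7.9667, 0.3)


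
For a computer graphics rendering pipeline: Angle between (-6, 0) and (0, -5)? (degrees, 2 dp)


u.v = 0, |u| = sqrt(36) = 6, |v| = sqrt(25) = 5
cos(theta) = u.v/(|u||v|) = 0/sqrt(900) = 0
theta = acos(0) = 90 degrees

90 degrees


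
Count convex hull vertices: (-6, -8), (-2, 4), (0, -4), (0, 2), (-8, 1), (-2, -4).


Convex hull vertices (CCW): (-8, 1), (-6, -8), (0, -4), (0, 2), (-2, 4)
Count = 5

5


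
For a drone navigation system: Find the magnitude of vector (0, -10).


|u| = sqrt(0^2 + (-10)^2) = sqrt(100) = 10

10


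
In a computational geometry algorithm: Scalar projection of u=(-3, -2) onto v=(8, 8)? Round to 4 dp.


u.v = -40, |v| = sqrt(128) = 11.3137
Scalar projection = u.v / |v| = -40 / sqrt(128) = -3.5355

-3.5355


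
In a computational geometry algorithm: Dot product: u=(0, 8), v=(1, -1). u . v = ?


u . v = u_x*v_x + u_y*v_y = 0*1 + 8*(-1)
= 0 + (-8) = -8

-8


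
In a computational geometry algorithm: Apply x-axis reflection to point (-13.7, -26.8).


Reflection over x-axis: (x,y) -> (x,-y)
(-13.7, -26.8) -> (-13.7, 26.8)

(-13.7, 26.8)


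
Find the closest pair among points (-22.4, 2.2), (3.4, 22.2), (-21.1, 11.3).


d(P0,P1) = 32.6441, d(P0,P2) = 9.1924, d(P1,P2) = 26.8153
Closest: P0 and P2

Closest pair: (-22.4, 2.2) and (-21.1, 11.3), distance = 9.1924


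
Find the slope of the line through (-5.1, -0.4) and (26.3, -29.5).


slope = (y2-y1)/(x2-x1) = ((-29.5)-(-0.4))/(26.3-(-5.1)) = (-29.1)/31.4 = -0.9268

-0.9268


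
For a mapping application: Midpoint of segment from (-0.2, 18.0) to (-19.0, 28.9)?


M = (((-0.2)+(-19))/2, (18+28.9)/2)
= (-9.6, 23.45)

(-9.6, 23.45)


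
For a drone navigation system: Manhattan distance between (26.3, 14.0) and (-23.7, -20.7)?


|26.3-(-23.7)| + |14-(-20.7)| = 50 + 34.7 = 84.7

84.7


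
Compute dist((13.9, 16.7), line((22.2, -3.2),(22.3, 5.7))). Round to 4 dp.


|cross product| = 75.86
|line direction| = sqrt(79.22) = 8.9006
Distance = 75.86/sqrt(79.22) = 8.5231

8.5231


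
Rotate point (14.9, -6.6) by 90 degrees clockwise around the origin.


90° CW: (x,y) -> (y, -x)
(14.9,-6.6) -> (-6.6, -14.9)

(-6.6, -14.9)


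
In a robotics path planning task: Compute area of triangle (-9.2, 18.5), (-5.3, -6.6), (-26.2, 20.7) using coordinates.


Area = |x_A(y_B-y_C) + x_B(y_C-y_A) + x_C(y_A-y_B)|/2
= |251.16 + (-11.66) + (-657.62)|/2
= 418.12/2 = 209.06

209.06


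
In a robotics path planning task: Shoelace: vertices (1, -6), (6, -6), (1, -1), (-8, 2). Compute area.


Shoelace sum: (1*(-6) - 6*(-6)) + (6*(-1) - 1*(-6)) + (1*2 - (-8)*(-1)) + ((-8)*(-6) - 1*2)
= 70
Area = |70|/2 = 35

35


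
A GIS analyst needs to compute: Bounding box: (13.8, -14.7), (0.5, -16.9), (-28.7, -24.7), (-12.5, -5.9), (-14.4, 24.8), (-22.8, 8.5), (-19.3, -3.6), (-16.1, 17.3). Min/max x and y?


x range: [-28.7, 13.8]
y range: [-24.7, 24.8]
Bounding box: (-28.7,-24.7) to (13.8,24.8)

(-28.7,-24.7) to (13.8,24.8)


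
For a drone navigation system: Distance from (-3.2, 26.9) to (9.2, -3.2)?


dx=12.4, dy=-30.1
d^2 = 12.4^2 + (-30.1)^2 = 1059.77
d = sqrt(1059.77) = 32.5541

32.5541


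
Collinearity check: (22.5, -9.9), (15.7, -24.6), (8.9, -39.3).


Cross product: (15.7-22.5)*((-39.3)-(-9.9)) - ((-24.6)-(-9.9))*(8.9-22.5)
= 0

Yes, collinear


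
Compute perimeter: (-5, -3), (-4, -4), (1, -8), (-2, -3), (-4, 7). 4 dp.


Sides: (-5, -3)->(-4, -4): sqrt(2) = 1.414214, (-4, -4)->(1, -8): sqrt(41) = 6.403124, (1, -8)->(-2, -3): sqrt(34) = 5.830952, (-2, -3)->(-4, 7): sqrt(104) = 10.198039, (-4, 7)->(-5, -3): sqrt(101) = 10.049876
Sum = 33.896205
Perimeter = 33.8962

33.8962


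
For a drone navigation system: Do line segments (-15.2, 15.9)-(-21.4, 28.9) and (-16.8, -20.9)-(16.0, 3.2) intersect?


Cross products: d1=1168.48, d2=1744.3, d3=248.96, d4=-326.86
d1*d2 < 0 and d3*d4 < 0? no

No, they don't intersect


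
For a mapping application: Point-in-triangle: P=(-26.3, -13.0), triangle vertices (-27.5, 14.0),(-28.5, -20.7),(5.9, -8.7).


Cross products: AB x AP = 68.64, BC x BP = 238.48, CA x CP = 874.56
All same sign? yes

Yes, inside


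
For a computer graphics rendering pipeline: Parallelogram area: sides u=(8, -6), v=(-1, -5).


|u x v| = |8*(-5) - (-6)*(-1)|
= |(-40) - 6| = 46

46


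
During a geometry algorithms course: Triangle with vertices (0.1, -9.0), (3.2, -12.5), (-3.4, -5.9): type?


Side lengths squared: AB^2=21.86, BC^2=87.12, CA^2=21.86
Sorted: [21.86, 21.86, 87.12]
By sides: Isosceles, By angles: Obtuse

Isosceles, Obtuse


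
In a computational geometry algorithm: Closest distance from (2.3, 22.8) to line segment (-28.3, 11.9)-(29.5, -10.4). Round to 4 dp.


Project P onto AB: t = 0.3975 (clamped to [0,1])
Closest point on segment: (-5.3252, 3.036)
Distance: 21.1839

21.1839


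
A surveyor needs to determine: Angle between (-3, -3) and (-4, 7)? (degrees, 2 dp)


u.v = -9, |u| = sqrt(18) = 4.2426, |v| = sqrt(65) = 8.0623
cos(theta) = u.v/(|u||v|) = -9/sqrt(1170) = -0.263117
theta = acos(-0.263117) = 105.26 degrees

105.26 degrees


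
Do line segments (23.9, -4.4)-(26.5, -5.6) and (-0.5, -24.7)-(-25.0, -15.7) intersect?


Cross products: d1=-716.95, d2=-710.95, d3=-82.06, d4=-88.06
d1*d2 < 0 and d3*d4 < 0? no

No, they don't intersect


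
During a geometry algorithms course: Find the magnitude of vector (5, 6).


|u| = sqrt(5^2 + 6^2) = sqrt(61) = 7.8102

7.8102


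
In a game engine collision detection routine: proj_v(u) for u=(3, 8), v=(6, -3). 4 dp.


u.v = -6, |v| = sqrt(45) = 6.7082
Scalar projection = u.v / |v| = -6 / sqrt(45) = -0.8944

-0.8944


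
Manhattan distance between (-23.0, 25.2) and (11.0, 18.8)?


|(-23)-11| + |25.2-18.8| = 34 + 6.4 = 40.4

40.4


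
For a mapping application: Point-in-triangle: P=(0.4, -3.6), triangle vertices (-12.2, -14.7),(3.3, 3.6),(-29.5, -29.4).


Cross products: AB x AP = -58.53, BC x BP = 140.46, CA x CP = 6.81
All same sign? no

No, outside


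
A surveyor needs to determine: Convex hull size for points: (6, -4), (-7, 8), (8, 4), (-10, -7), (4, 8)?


Convex hull vertices (CCW): (-10, -7), (6, -4), (8, 4), (4, 8), (-7, 8)
Count = 5

5


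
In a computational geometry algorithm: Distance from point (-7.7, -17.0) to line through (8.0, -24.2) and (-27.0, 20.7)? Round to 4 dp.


|cross product| = 452.93
|line direction| = sqrt(3241.01) = 56.9299
Distance = 452.93/sqrt(3241.01) = 7.9559

7.9559


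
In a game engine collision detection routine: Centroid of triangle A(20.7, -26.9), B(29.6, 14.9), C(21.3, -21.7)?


Centroid = ((x_A+x_B+x_C)/3, (y_A+y_B+y_C)/3)
= ((20.7+29.6+21.3)/3, ((-26.9)+14.9+(-21.7))/3)
= (23.8667, -11.2333)

(23.8667, -11.2333)


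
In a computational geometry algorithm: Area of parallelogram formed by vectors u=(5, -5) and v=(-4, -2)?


|u x v| = |5*(-2) - (-5)*(-4)|
= |(-10) - 20| = 30

30


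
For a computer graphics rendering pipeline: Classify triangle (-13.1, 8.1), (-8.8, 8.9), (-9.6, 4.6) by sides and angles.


Side lengths squared: AB^2=19.13, BC^2=19.13, CA^2=24.5
Sorted: [19.13, 19.13, 24.5]
By sides: Isosceles, By angles: Acute

Isosceles, Acute


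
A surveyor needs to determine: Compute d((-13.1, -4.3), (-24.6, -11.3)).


dx=-11.5, dy=-7
d^2 = (-11.5)^2 + (-7)^2 = 181.25
d = sqrt(181.25) = 13.4629

13.4629


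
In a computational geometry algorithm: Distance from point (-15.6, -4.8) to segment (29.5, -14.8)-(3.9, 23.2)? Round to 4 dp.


Project P onto AB: t = 0.731 (clamped to [0,1])
Closest point on segment: (10.7873, 12.9767)
Distance: 31.8167

31.8167


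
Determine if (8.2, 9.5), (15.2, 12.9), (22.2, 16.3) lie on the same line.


Cross product: (15.2-8.2)*(16.3-9.5) - (12.9-9.5)*(22.2-8.2)
= 0

Yes, collinear


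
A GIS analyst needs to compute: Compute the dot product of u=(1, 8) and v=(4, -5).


u . v = u_x*v_x + u_y*v_y = 1*4 + 8*(-5)
= 4 + (-40) = -36

-36


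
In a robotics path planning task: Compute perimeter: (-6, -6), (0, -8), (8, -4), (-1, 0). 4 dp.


Sides: (-6, -6)->(0, -8): sqrt(40) = 6.324555, (0, -8)->(8, -4): sqrt(80) = 8.944272, (8, -4)->(-1, 0): sqrt(97) = 9.848858, (-1, 0)->(-6, -6): sqrt(61) = 7.81025
Sum = 32.927935
Perimeter = 32.9279

32.9279
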